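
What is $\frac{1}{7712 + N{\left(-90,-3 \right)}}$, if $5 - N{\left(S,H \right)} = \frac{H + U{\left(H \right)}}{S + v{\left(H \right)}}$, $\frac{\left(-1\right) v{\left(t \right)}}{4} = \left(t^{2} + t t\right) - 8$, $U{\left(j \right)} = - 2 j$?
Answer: $\frac{130}{1003213} \approx 0.00012958$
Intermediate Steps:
$v{\left(t \right)} = 32 - 8 t^{2}$ ($v{\left(t \right)} = - 4 \left(\left(t^{2} + t t\right) - 8\right) = - 4 \left(\left(t^{2} + t^{2}\right) - 8\right) = - 4 \left(2 t^{2} - 8\right) = - 4 \left(-8 + 2 t^{2}\right) = 32 - 8 t^{2}$)
$N{\left(S,H \right)} = 5 + \frac{H}{32 + S - 8 H^{2}}$ ($N{\left(S,H \right)} = 5 - \frac{H - 2 H}{S - \left(-32 + 8 H^{2}\right)} = 5 - \frac{\left(-1\right) H}{32 + S - 8 H^{2}} = 5 - - \frac{H}{32 + S - 8 H^{2}} = 5 + \frac{H}{32 + S - 8 H^{2}}$)
$\frac{1}{7712 + N{\left(-90,-3 \right)}} = \frac{1}{7712 + \frac{160 - 3 - 40 \left(-3\right)^{2} + 5 \left(-90\right)}{32 - 90 - 8 \left(-3\right)^{2}}} = \frac{1}{7712 + \frac{160 - 3 - 360 - 450}{32 - 90 - 72}} = \frac{1}{7712 + \frac{1}{-130} \left(-653\right)} = \frac{1}{7712 - - \frac{653}{130}} = \frac{1}{7712 + \frac{653}{130}} = \frac{1}{\frac{1003213}{130}} = \frac{130}{1003213}$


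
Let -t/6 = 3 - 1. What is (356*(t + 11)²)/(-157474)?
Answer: -178/78737 ≈ -0.0022607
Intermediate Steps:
t = -12 (t = -6*(3 - 1) = -6*2 = -12)
(356*(t + 11)²)/(-157474) = (356*(-12 + 11)²)/(-157474) = (356*(-1)²)*(-1/157474) = (356*1)*(-1/157474) = 356*(-1/157474) = -178/78737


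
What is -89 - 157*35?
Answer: -5584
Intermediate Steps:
-89 - 157*35 = -89 - 5495 = -5584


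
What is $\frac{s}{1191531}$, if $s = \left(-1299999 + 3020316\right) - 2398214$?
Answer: $- \frac{61627}{108321} \approx -0.56893$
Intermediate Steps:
$s = -677897$ ($s = 1720317 - 2398214 = -677897$)
$\frac{s}{1191531} = - \frac{677897}{1191531} = \left(-677897\right) \frac{1}{1191531} = - \frac{61627}{108321}$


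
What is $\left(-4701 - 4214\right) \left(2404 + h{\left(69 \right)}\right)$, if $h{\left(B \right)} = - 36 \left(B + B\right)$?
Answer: $22858060$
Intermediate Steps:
$h{\left(B \right)} = - 72 B$ ($h{\left(B \right)} = - 36 \cdot 2 B = - 72 B$)
$\left(-4701 - 4214\right) \left(2404 + h{\left(69 \right)}\right) = \left(-4701 - 4214\right) \left(2404 - 4968\right) = - 8915 \left(2404 - 4968\right) = \left(-8915\right) \left(-2564\right) = 22858060$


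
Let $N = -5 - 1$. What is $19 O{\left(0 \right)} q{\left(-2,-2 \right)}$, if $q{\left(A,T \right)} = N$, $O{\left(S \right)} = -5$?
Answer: $570$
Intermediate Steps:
$N = -6$ ($N = -5 - 1 = -6$)
$q{\left(A,T \right)} = -6$
$19 O{\left(0 \right)} q{\left(-2,-2 \right)} = 19 \left(-5\right) \left(-6\right) = \left(-95\right) \left(-6\right) = 570$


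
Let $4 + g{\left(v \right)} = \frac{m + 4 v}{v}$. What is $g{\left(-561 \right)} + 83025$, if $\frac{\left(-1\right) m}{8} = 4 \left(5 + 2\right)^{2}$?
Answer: $\frac{46578593}{561} \approx 83028.0$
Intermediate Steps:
$m = -1568$ ($m = - 8 \cdot 4 \left(5 + 2\right)^{2} = - 8 \cdot 4 \cdot 7^{2} = - 8 \cdot 4 \cdot 49 = \left(-8\right) 196 = -1568$)
$g{\left(v \right)} = -4 + \frac{-1568 + 4 v}{v}$
$g{\left(-561 \right)} + 83025 = - \frac{1568}{-561} + 83025 = \left(-1568\right) \left(- \frac{1}{561}\right) + 83025 = \frac{1568}{561} + 83025 = \frac{46578593}{561}$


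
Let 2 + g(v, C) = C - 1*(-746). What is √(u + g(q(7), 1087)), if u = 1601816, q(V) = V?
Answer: 3*√178183 ≈ 1266.4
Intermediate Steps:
g(v, C) = 744 + C (g(v, C) = -2 + (C - 1*(-746)) = -2 + (C + 746) = -2 + (746 + C) = 744 + C)
√(u + g(q(7), 1087)) = √(1601816 + (744 + 1087)) = √(1601816 + 1831) = √1603647 = 3*√178183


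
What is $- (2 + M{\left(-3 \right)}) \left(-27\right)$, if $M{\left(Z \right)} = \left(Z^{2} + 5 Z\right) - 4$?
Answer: $-216$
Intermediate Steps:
$M{\left(Z \right)} = -4 + Z^{2} + 5 Z$
$- (2 + M{\left(-3 \right)}) \left(-27\right) = - (2 + \left(-4 + \left(-3\right)^{2} + 5 \left(-3\right)\right)) \left(-27\right) = - (2 - 10) \left(-27\right) = \left(-1\right) \left(-8\right) \left(-27\right) = 8 \left(-27\right) = -216$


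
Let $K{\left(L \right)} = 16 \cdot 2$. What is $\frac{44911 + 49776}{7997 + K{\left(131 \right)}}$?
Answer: $\frac{94687}{8029} \approx 11.793$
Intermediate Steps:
$K{\left(L \right)} = 32$
$\frac{44911 + 49776}{7997 + K{\left(131 \right)}} = \frac{44911 + 49776}{7997 + 32} = \frac{94687}{8029}$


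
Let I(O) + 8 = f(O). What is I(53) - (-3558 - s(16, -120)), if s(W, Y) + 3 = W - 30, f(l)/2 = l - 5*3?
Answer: 3609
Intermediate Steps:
f(l) = -30 + 2*l (f(l) = 2*(l - 5*3) = 2*(l - 15) = 2*(-15 + l) = -30 + 2*l)
s(W, Y) = -33 + W (s(W, Y) = -3 + (W - 30) = -3 + (-30 + W) = -33 + W)
I(O) = -38 + 2*O (I(O) = -8 + (-30 + 2*O) = -38 + 2*O)
I(53) - (-3558 - s(16, -120)) = (-38 + 2*53) - (-3558 - (-33 + 16)) = (-38 + 106) - (-3558 - 1*(-17)) = 68 - (-3558 + 17) = 68 - 1*(-3541) = 68 + 3541 = 3609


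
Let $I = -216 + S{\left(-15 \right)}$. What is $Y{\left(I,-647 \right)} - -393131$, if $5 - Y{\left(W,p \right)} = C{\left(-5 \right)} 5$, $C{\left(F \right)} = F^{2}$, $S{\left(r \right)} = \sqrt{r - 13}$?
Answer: $393011$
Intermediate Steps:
$S{\left(r \right)} = \sqrt{-13 + r}$
$I = -216 + 2 i \sqrt{7}$ ($I = -216 + \sqrt{-13 - 15} = -216 + \sqrt{-28} = -216 + 2 i \sqrt{7} \approx -216.0 + 5.2915 i$)
$Y{\left(W,p \right)} = -120$ ($Y{\left(W,p \right)} = 5 - \left(-5\right)^{2} \cdot 5 = 5 - 25 \cdot 5 = 5 - 125 = -120$)
$Y{\left(I,-647 \right)} - -393131 = -120 - -393131 = -120 + 393131 = 393011$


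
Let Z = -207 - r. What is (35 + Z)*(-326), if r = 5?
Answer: 57702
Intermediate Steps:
Z = -212 (Z = -207 - 1*5 = -207 - 5 = -212)
(35 + Z)*(-326) = (35 - 212)*(-326) = -177*(-326) = 57702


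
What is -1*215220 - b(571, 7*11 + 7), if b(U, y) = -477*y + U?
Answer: -175723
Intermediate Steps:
b(U, y) = U - 477*y
-1*215220 - b(571, 7*11 + 7) = -1*215220 - (571 - 477*(7*11 + 7)) = -215220 - (571 - 477*(77 + 7)) = -215220 - (571 - 477*84) = -215220 - (571 - 40068) = -215220 - 1*(-39497) = -215220 + 39497 = -175723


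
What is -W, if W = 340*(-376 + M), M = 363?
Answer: 4420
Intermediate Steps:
W = -4420 (W = 340*(-376 + 363) = 340*(-13) = -4420)
-W = -1*(-4420) = 4420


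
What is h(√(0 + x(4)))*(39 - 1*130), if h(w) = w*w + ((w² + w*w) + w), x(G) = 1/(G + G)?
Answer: -273/8 - 91*√2/4 ≈ -66.298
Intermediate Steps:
x(G) = 1/(2*G)
h(w) = w + 3*w² (h(w) = w² + ((w² + w²) + w) = w² + (2*w² + w) = w² + (w + 2*w²) = w + 3*w²)
h(√(0 + x(4)))*(39 - 1*130) = (√(0 + (½)/4)*(1 + 3*√(0 + (½)/4)))*(39 - 1*130) = (√(0 + (½)*(¼))*(1 + 3*√(0 + (½)*(¼))))*(39 - 130) = (√(0 + ⅛)*(1 + 3*√(0 + ⅛)))*(-91) = (√(⅛)*(1 + 3*√(⅛)))*(-91) = ((√2/4)*(1 + 3*(√2/4)))*(-91) = ((√2/4)*(1 + 3*√2/4))*(-91) = (√2*(1 + 3*√2/4)/4)*(-91) = -91*√2*(1 + 3*√2/4)/4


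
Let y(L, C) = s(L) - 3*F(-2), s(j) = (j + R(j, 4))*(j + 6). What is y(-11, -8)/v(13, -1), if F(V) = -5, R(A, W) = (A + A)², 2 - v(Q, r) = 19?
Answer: 2350/17 ≈ 138.24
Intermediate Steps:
v(Q, r) = -17 (v(Q, r) = 2 - 1*19 = 2 - 19 = -17)
R(A, W) = 4*A² (R(A, W) = (2*A)² = 4*A²)
s(j) = (6 + j)*(j + 4*j²) (s(j) = (j + 4*j²)*(j + 6) = (j + 4*j²)*(6 + j) = (6 + j)*(j + 4*j²))
y(L, C) = 15 + L*(6 + 4*L² + 25*L) (y(L, C) = L*(6 + 4*L² + 25*L) - 3*(-5) = L*(6 + 4*L² + 25*L) + 15 = 15 + L*(6 + 4*L² + 25*L))
y(-11, -8)/v(13, -1) = (15 + 4*(-11)³ + 6*(-11) + 25*(-11)²)/(-17) = (15 + 4*(-1331) - 66 + 25*121)*(-1/17) = (15 - 5324 - 66 + 3025)*(-1/17) = -2350*(-1/17) = 2350/17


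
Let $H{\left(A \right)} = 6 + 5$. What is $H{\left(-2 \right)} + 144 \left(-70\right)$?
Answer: $-10069$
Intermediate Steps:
$H{\left(A \right)} = 11$
$H{\left(-2 \right)} + 144 \left(-70\right) = 11 + 144 \left(-70\right) = 11 - 10080 = -10069$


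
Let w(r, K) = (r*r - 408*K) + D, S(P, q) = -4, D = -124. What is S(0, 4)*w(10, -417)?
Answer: -680448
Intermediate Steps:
w(r, K) = -124 + r² - 408*K (w(r, K) = (r*r - 408*K) - 124 = (r² - 408*K) - 124 = -124 + r² - 408*K)
S(0, 4)*w(10, -417) = -4*(-124 + 10² - 408*(-417)) = -4*(-124 + 100 + 170136) = -4*170112 = -680448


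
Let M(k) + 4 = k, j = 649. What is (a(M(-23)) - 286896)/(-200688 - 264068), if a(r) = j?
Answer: 286247/464756 ≈ 0.61591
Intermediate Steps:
M(k) = -4 + k
a(r) = 649
(a(M(-23)) - 286896)/(-200688 - 264068) = (649 - 286896)/(-200688 - 264068) = -286247/(-464756) = -286247*(-1/464756) = 286247/464756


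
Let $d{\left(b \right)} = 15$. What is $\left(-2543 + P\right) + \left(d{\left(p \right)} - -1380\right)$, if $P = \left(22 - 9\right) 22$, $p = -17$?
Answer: $-862$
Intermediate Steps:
$P = 286$ ($P = 13 \cdot 22 = 286$)
$\left(-2543 + P\right) + \left(d{\left(p \right)} - -1380\right) = \left(-2543 + 286\right) + \left(15 - -1380\right) = -2257 + \left(15 + 1380\right) = -2257 + 1395 = -862$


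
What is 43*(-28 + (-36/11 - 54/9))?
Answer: -17630/11 ≈ -1602.7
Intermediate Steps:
43*(-28 + (-36/11 - 54/9)) = 43*(-28 + (-36*1/11 - 54*⅑)) = 43*(-28 + (-36/11 - 6)) = 43*(-28 - 102/11) = 43*(-410/11) = -17630/11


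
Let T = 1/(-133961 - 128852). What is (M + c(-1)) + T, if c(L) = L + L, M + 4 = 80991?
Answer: 21283910804/262813 ≈ 80985.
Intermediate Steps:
M = 80987 (M = -4 + 80991 = 80987)
T = -1/262813 (T = 1/(-262813) = -1/262813 ≈ -3.8050e-6)
c(L) = 2*L
(M + c(-1)) + T = (80987 + 2*(-1)) - 1/262813 = (80987 - 2) - 1/262813 = 80985 - 1/262813 = 21283910804/262813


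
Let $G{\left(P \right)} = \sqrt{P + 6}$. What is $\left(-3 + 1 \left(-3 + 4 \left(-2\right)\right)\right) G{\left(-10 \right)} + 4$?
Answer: $4 - 28 i \approx 4.0 - 28.0 i$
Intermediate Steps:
$G{\left(P \right)} = \sqrt{6 + P}$
$\left(-3 + 1 \left(-3 + 4 \left(-2\right)\right)\right) G{\left(-10 \right)} + 4 = \left(-3 + 1 \left(-3 + 4 \left(-2\right)\right)\right) \sqrt{6 - 10} + 4 = \left(-3 + 1 \left(-3 - 8\right)\right) \sqrt{-4} + 4 = \left(-3 + 1 \left(-11\right)\right) 2 i + 4 = \left(-3 - 11\right) 2 i + 4 = - 14 \cdot 2 i + 4 = - 28 i + 4 = 4 - 28 i$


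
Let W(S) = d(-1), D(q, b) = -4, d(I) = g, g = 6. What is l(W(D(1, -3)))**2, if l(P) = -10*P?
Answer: 3600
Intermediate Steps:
d(I) = 6
W(S) = 6
l(W(D(1, -3)))**2 = (-10*6)**2 = (-60)**2 = 3600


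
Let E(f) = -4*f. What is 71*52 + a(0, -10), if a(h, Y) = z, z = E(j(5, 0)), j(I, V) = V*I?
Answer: 3692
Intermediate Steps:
j(I, V) = I*V
z = 0 (z = -20*0 = -4*0 = 0)
a(h, Y) = 0
71*52 + a(0, -10) = 71*52 + 0 = 3692 + 0 = 3692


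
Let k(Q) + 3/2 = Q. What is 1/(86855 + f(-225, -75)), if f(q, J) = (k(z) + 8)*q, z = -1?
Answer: 2/171235 ≈ 1.1680e-5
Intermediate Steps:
k(Q) = -3/2 + Q
f(q, J) = 11*q/2 (f(q, J) = ((-3/2 - 1) + 8)*q = (-5/2 + 8)*q = 11*q/2)
1/(86855 + f(-225, -75)) = 1/(86855 + (11/2)*(-225)) = 1/(86855 - 2475/2) = 1/(171235/2) = 2/171235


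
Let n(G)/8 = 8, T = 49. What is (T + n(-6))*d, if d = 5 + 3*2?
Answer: 1243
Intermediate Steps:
n(G) = 64 (n(G) = 8*8 = 64)
d = 11 (d = 5 + 6 = 11)
(T + n(-6))*d = (49 + 64)*11 = 113*11 = 1243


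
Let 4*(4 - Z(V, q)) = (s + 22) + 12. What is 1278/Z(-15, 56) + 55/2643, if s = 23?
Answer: -13508761/108363 ≈ -124.66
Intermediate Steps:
Z(V, q) = -41/4 (Z(V, q) = 4 - ((23 + 22) + 12)/4 = 4 - (45 + 12)/4 = 4 - 1/4*57 = 4 - 57/4 = -41/4)
1278/Z(-15, 56) + 55/2643 = 1278/(-41/4) + 55/2643 = 1278*(-4/41) + 55*(1/2643) = -5112/41 + 55/2643 = -13508761/108363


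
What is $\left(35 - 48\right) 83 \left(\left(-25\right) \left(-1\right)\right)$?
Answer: $-26975$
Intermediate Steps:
$\left(35 - 48\right) 83 \left(\left(-25\right) \left(-1\right)\right) = \left(-13\right) 83 \cdot 25 = \left(-1079\right) 25 = -26975$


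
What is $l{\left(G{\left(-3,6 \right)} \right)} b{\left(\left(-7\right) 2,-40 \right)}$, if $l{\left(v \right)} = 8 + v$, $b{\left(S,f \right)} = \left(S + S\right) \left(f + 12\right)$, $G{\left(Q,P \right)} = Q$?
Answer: $3920$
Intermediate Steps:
$b{\left(S,f \right)} = 2 S \left(12 + f\right)$
$l{\left(G{\left(-3,6 \right)} \right)} b{\left(\left(-7\right) 2,-40 \right)} = \left(8 - 3\right) 2 \left(\left(-7\right) 2\right) \left(12 - 40\right) = 5 \cdot 2 \left(-14\right) \left(-28\right) = 5 \cdot 784 = 3920$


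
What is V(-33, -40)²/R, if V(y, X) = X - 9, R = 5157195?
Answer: 2401/5157195 ≈ 0.00046556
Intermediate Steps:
V(y, X) = -9 + X
V(-33, -40)²/R = (-9 - 40)²/5157195 = (-49)²*(1/5157195) = 2401*(1/5157195) = 2401/5157195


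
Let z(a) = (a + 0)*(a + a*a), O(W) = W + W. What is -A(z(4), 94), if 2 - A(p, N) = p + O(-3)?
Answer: 72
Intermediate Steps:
O(W) = 2*W
z(a) = a*(a + a**2)
A(p, N) = 8 - p (A(p, N) = 2 - (p + 2*(-3)) = 2 - (p - 6) = 2 - (-6 + p) = 2 + (6 - p) = 8 - p)
-A(z(4), 94) = -(8 - 4**2*(1 + 4)) = -(8 - 16*5) = -(8 - 1*80) = -(8 - 80) = -1*(-72) = 72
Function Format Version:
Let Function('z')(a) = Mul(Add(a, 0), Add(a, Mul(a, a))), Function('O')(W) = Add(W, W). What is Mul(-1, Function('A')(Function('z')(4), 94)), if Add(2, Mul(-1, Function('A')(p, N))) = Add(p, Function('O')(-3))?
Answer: 72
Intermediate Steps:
Function('O')(W) = Mul(2, W)
Function('z')(a) = Mul(a, Add(a, Pow(a, 2)))
Function('A')(p, N) = Add(8, Mul(-1, p)) (Function('A')(p, N) = Add(2, Mul(-1, Add(p, Mul(2, -3)))) = Add(2, Mul(-1, Add(p, -6))) = Add(2, Mul(-1, Add(-6, p))) = Add(2, Add(6, Mul(-1, p))) = Add(8, Mul(-1, p)))
Mul(-1, Function('A')(Function('z')(4), 94)) = Mul(-1, Add(8, Mul(-1, Mul(Pow(4, 2), Add(1, 4))))) = Mul(-1, Add(8, Mul(-1, Mul(16, 5)))) = Mul(-1, Add(8, Mul(-1, 80))) = Mul(-1, Add(8, -80)) = Mul(-1, -72) = 72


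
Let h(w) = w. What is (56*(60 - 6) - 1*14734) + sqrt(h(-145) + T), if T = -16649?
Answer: -11710 + 3*I*sqrt(1866) ≈ -11710.0 + 129.59*I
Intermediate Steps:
(56*(60 - 6) - 1*14734) + sqrt(h(-145) + T) = (56*(60 - 6) - 1*14734) + sqrt(-145 - 16649) = (56*54 - 14734) + sqrt(-16794) = (3024 - 14734) + 3*I*sqrt(1866) = -11710 + 3*I*sqrt(1866)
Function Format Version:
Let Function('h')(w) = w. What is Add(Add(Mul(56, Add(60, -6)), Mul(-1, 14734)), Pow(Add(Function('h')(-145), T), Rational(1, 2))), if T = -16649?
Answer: Add(-11710, Mul(3, I, Pow(1866, Rational(1, 2)))) ≈ Add(-11710., Mul(129.59, I))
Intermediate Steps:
Add(Add(Mul(56, Add(60, -6)), Mul(-1, 14734)), Pow(Add(Function('h')(-145), T), Rational(1, 2))) = Add(Add(Mul(56, Add(60, -6)), Mul(-1, 14734)), Pow(Add(-145, -16649), Rational(1, 2))) = Add(Add(Mul(56, 54), -14734), Pow(-16794, Rational(1, 2))) = Add(Add(3024, -14734), Mul(3, I, Pow(1866, Rational(1, 2)))) = Add(-11710, Mul(3, I, Pow(1866, Rational(1, 2))))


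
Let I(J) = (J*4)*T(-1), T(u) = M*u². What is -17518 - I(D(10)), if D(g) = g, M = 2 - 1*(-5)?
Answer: -17798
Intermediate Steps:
M = 7 (M = 2 + 5 = 7)
T(u) = 7*u²
I(J) = 28*J (I(J) = (J*4)*(7*(-1)²) = (4*J)*(7*1) = (4*J)*7 = 28*J)
-17518 - I(D(10)) = -17518 - 28*10 = -17518 - 1*280 = -17518 - 280 = -17798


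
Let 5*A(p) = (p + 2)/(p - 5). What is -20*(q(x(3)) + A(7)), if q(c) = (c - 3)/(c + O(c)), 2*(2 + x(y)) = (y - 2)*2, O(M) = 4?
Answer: 26/3 ≈ 8.6667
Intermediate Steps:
A(p) = (2 + p)/(5*(-5 + p)) (A(p) = ((p + 2)/(p - 5))/5 = ((2 + p)/(-5 + p))/5 = (2 + p)/(5*(-5 + p)))
x(y) = -4 + y (x(y) = -2 + ((y - 2)*2)/2 = -2 + ((-2 + y)*2)/2 = -2 + (-4 + 2*y)/2 = -2 + (-2 + y) = -4 + y)
q(c) = (-3 + c)/(4 + c) (q(c) = (c - 3)/(c + 4) = (-3 + c)/(4 + c))
-20*(q(x(3)) + A(7)) = -20*((-3 + (-4 + 3))/(4 + (-4 + 3)) + (2 + 7)/(5*(-5 + 7))) = -20*((-3 - 1)/(4 - 1) + (⅕)*9/2) = -20*(-4/3 + (⅕)*(½)*9) = -20*((⅓)*(-4) + 9/10) = -20*(-4/3 + 9/10) = -20*(-13/30) = 26/3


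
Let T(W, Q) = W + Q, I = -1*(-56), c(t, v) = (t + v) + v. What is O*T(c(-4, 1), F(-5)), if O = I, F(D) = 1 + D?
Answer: -336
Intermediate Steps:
c(t, v) = t + 2*v
I = 56
T(W, Q) = Q + W
O = 56
O*T(c(-4, 1), F(-5)) = 56*((1 - 5) + (-4 + 2*1)) = 56*(-4 + (-4 + 2)) = 56*(-4 - 2) = 56*(-6) = -336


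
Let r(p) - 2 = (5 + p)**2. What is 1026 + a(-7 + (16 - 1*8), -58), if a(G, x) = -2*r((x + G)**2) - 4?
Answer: -21176014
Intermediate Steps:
r(p) = 2 + (5 + p)**2
a(G, x) = -8 - 2*(5 + (G + x)**2)**2 (a(G, x) = -2*(2 + (5 + (x + G)**2)**2) - 4 = -2*(2 + (5 + (G + x)**2)**2) - 4 = (-4 - 2*(5 + (G + x)**2)**2) - 4 = -8 - 2*(5 + (G + x)**2)**2)
1026 + a(-7 + (16 - 1*8), -58) = 1026 + (-8 - 2*(5 + ((-7 + (16 - 1*8)) - 58)**2)**2) = 1026 + (-8 - 2*(5 + ((-7 + (16 - 8)) - 58)**2)**2) = 1026 + (-8 - 2*(5 + ((-7 + 8) - 58)**2)**2) = 1026 + (-8 - 2*(5 + (1 - 58)**2)**2) = 1026 + (-8 - 2*(5 + (-57)**2)**2) = 1026 + (-8 - 2*(5 + 3249)**2) = 1026 + (-8 - 2*3254**2) = 1026 + (-8 - 2*10588516) = 1026 + (-8 - 21177032) = 1026 - 21177040 = -21176014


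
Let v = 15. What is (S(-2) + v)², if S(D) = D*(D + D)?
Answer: 529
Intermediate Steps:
S(D) = 2*D² (S(D) = D*(2*D) = 2*D²)
(S(-2) + v)² = (2*(-2)² + 15)² = (2*4 + 15)² = (8 + 15)² = 23² = 529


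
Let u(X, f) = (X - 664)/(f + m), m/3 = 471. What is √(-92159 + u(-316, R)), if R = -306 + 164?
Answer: I*√148878672699/1271 ≈ 303.58*I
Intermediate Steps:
m = 1413 (m = 3*471 = 1413)
R = -142
u(X, f) = (-664 + X)/(1413 + f) (u(X, f) = (X - 664)/(f + 1413) = (-664 + X)/(1413 + f))
√(-92159 + u(-316, R)) = √(-92159 + (-664 - 316)/(1413 - 142)) = √(-92159 - 980/1271) = √(-117135069/1271) = I*√148878672699/1271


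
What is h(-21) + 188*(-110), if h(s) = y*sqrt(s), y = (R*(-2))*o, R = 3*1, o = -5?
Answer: -20680 + 30*I*sqrt(21) ≈ -20680.0 + 137.48*I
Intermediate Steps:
R = 3
y = 30 (y = (3*(-2))*(-5) = -6*(-5) = 30)
h(s) = 30*sqrt(s)
h(-21) + 188*(-110) = 30*sqrt(-21) + 188*(-110) = 30*(I*sqrt(21)) - 20680 = 30*I*sqrt(21) - 20680 = -20680 + 30*I*sqrt(21)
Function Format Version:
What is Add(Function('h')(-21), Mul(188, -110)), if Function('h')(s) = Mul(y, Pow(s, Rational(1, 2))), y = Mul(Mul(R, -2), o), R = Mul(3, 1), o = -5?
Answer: Add(-20680, Mul(30, I, Pow(21, Rational(1, 2)))) ≈ Add(-20680., Mul(137.48, I))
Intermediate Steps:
R = 3
y = 30 (y = Mul(Mul(3, -2), -5) = Mul(-6, -5) = 30)
Function('h')(s) = Mul(30, Pow(s, Rational(1, 2)))
Add(Function('h')(-21), Mul(188, -110)) = Add(Mul(30, Pow(-21, Rational(1, 2))), Mul(188, -110)) = Add(Mul(30, Mul(I, Pow(21, Rational(1, 2)))), -20680) = Add(Mul(30, I, Pow(21, Rational(1, 2))), -20680) = Add(-20680, Mul(30, I, Pow(21, Rational(1, 2))))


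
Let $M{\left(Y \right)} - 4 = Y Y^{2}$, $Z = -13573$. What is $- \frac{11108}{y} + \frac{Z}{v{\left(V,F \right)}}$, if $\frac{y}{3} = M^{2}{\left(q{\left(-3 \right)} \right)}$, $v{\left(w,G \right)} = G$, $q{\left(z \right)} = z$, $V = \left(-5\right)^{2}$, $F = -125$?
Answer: $\frac{20151851}{198375} \approx 101.58$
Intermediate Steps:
$V = 25$
$M{\left(Y \right)} = 4 + Y^{3}$ ($M{\left(Y \right)} = 4 + Y Y^{2} = 4 + Y^{3}$)
$y = 1587$ ($y = 3 \left(4 + \left(-3\right)^{3}\right)^{2} = 3 \left(4 - 27\right)^{2} = 3 \left(-23\right)^{2} = 3 \cdot 529 = 1587$)
$- \frac{11108}{y} + \frac{Z}{v{\left(V,F \right)}} = - \frac{11108}{1587} - \frac{13573}{-125} = \left(-11108\right) \frac{1}{1587} - - \frac{13573}{125} = - \frac{11108}{1587} + \frac{13573}{125} = \frac{20151851}{198375}$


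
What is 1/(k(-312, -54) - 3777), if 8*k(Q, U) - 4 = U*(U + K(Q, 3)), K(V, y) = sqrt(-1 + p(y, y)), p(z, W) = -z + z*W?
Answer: -54592/186264259 + 108*sqrt(5)/186264259 ≈ -0.00029179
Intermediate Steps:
p(z, W) = -z + W*z
K(V, y) = sqrt(-1 + y*(-1 + y))
k(Q, U) = 1/2 + U*(U + sqrt(5))/8 (k(Q, U) = 1/2 + (U*(U + sqrt(-1 + 3*(-1 + 3))))/8 = 1/2 + (U*(U + sqrt(-1 + 3*2)))/8 = 1/2 + (U*(U + sqrt(-1 + 6)))/8 = 1/2 + (U*(U + sqrt(5)))/8 = 1/2 + U*(U + sqrt(5))/8)
1/(k(-312, -54) - 3777) = 1/((1/2 + (1/8)*(-54)**2 + (1/8)*(-54)*sqrt(5)) - 3777) = 1/((1/2 + (1/8)*2916 - 27*sqrt(5)/4) - 3777) = 1/((1/2 + 729/2 - 27*sqrt(5)/4) - 3777) = 1/((365 - 27*sqrt(5)/4) - 3777) = 1/(-3412 - 27*sqrt(5)/4)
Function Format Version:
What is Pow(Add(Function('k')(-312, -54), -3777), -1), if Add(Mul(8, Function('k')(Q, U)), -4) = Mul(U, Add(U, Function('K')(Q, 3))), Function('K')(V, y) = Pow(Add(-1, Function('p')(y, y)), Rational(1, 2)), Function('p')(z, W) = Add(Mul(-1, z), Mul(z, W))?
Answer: Add(Rational(-54592, 186264259), Mul(Rational(108, 186264259), Pow(5, Rational(1, 2)))) ≈ -0.00029179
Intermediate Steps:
Function('p')(z, W) = Add(Mul(-1, z), Mul(W, z))
Function('K')(V, y) = Pow(Add(-1, Mul(y, Add(-1, y))), Rational(1, 2))
Function('k')(Q, U) = Add(Rational(1, 2), Mul(Rational(1, 8), U, Add(U, Pow(5, Rational(1, 2))))) (Function('k')(Q, U) = Add(Rational(1, 2), Mul(Rational(1, 8), Mul(U, Add(U, Pow(Add(-1, Mul(3, Add(-1, 3))), Rational(1, 2)))))) = Add(Rational(1, 2), Mul(Rational(1, 8), Mul(U, Add(U, Pow(Add(-1, Mul(3, 2)), Rational(1, 2)))))) = Add(Rational(1, 2), Mul(Rational(1, 8), Mul(U, Add(U, Pow(Add(-1, 6), Rational(1, 2)))))) = Add(Rational(1, 2), Mul(Rational(1, 8), Mul(U, Add(U, Pow(5, Rational(1, 2)))))) = Add(Rational(1, 2), Mul(Rational(1, 8), U, Add(U, Pow(5, Rational(1, 2))))))
Pow(Add(Function('k')(-312, -54), -3777), -1) = Pow(Add(Add(Rational(1, 2), Mul(Rational(1, 8), Pow(-54, 2)), Mul(Rational(1, 8), -54, Pow(5, Rational(1, 2)))), -3777), -1) = Pow(Add(Add(Rational(1, 2), Mul(Rational(1, 8), 2916), Mul(Rational(-27, 4), Pow(5, Rational(1, 2)))), -3777), -1) = Pow(Add(Add(Rational(1, 2), Rational(729, 2), Mul(Rational(-27, 4), Pow(5, Rational(1, 2)))), -3777), -1) = Pow(Add(Add(365, Mul(Rational(-27, 4), Pow(5, Rational(1, 2)))), -3777), -1) = Pow(Add(-3412, Mul(Rational(-27, 4), Pow(5, Rational(1, 2)))), -1)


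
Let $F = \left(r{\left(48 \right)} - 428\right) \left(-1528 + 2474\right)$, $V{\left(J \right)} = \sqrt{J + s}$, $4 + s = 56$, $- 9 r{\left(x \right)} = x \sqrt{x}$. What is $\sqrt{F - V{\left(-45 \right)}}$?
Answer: $\frac{\sqrt{-3643992 - 181632 \sqrt{3} - 9 \sqrt{7}}}{3} \approx 663.21 i$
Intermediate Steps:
$r{\left(x \right)} = - \frac{x^{\frac{3}{2}}}{9}$ ($r{\left(x \right)} = - \frac{x \sqrt{x}}{9} = - \frac{x^{\frac{3}{2}}}{9}$)
$s = 52$ ($s = -4 + 56 = 52$)
$V{\left(J \right)} = \sqrt{52 + J}$ ($V{\left(J \right)} = \sqrt{J + 52} = \sqrt{52 + J}$)
$F = -404888 - \frac{60544 \sqrt{3}}{3}$ ($F = \left(- \frac{48^{\frac{3}{2}}}{9} - 428\right) \left(-1528 + 2474\right) = \left(- \frac{192 \sqrt{3}}{9} - 428\right) 946 = \left(- \frac{64 \sqrt{3}}{3} - 428\right) 946 = \left(-428 - \frac{64 \sqrt{3}}{3}\right) 946 = -404888 - \frac{60544 \sqrt{3}}{3} \approx -4.3984 \cdot 10^{5}$)
$\sqrt{F - V{\left(-45 \right)}} = \sqrt{\left(-404888 - \frac{60544 \sqrt{3}}{3}\right) - \sqrt{52 - 45}} = \sqrt{\left(-404888 - \frac{60544 \sqrt{3}}{3}\right) - \sqrt{7}} = \sqrt{-404888 - \sqrt{7} - \frac{60544 \sqrt{3}}{3}}$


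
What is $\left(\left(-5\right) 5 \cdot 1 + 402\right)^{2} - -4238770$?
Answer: $4380899$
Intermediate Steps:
$\left(\left(-5\right) 5 \cdot 1 + 402\right)^{2} - -4238770 = \left(\left(-25\right) 1 + 402\right)^{2} + 4238770 = \left(-25 + 402\right)^{2} + 4238770 = 377^{2} + 4238770 = 142129 + 4238770 = 4380899$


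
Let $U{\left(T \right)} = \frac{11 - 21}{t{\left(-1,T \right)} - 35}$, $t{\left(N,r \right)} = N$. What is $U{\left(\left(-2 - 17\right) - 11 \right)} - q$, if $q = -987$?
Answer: $\frac{17771}{18} \approx 987.28$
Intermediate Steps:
$U{\left(T \right)} = \frac{5}{18}$ ($U{\left(T \right)} = \frac{11 - 21}{-1 - 35} = - \frac{10}{-36} = \left(-10\right) \left(- \frac{1}{36}\right) = \frac{5}{18}$)
$U{\left(\left(-2 - 17\right) - 11 \right)} - q = \frac{5}{18} - -987 = \frac{5}{18} + 987 = \frac{17771}{18}$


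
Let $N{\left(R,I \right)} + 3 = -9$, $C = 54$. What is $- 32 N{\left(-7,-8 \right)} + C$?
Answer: $438$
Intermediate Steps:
$N{\left(R,I \right)} = -12$ ($N{\left(R,I \right)} = -3 - 9 = -12$)
$- 32 N{\left(-7,-8 \right)} + C = \left(-32\right) \left(-12\right) + 54 = 384 + 54 = 438$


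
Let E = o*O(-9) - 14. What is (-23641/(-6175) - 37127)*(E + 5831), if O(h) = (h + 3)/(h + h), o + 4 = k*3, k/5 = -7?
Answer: -305800269056/1425 ≈ -2.1460e+8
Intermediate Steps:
k = -35 (k = 5*(-7) = -35)
o = -109 (o = -4 - 35*3 = -4 - 105 = -109)
O(h) = (3 + h)/(2*h) (O(h) = (3 + h)/((2*h)) = (3 + h)*(1/(2*h)) = (3 + h)/(2*h))
E = -151/3 (E = -109*(3 - 9)/(2*(-9)) - 14 = -109*(-1)*(-6)/(2*9) - 14 = -109*⅓ - 14 = -109/3 - 14 = -151/3 ≈ -50.333)
(-23641/(-6175) - 37127)*(E + 5831) = (-23641/(-6175) - 37127)*(-151/3 + 5831) = (-23641*(-1/6175) - 37127)*(17342/3) = (23641/6175 - 37127)*(17342/3) = -229235584/6175*17342/3 = -305800269056/1425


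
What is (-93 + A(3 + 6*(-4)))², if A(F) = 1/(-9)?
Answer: 702244/81 ≈ 8669.7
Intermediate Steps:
A(F) = -⅑
(-93 + A(3 + 6*(-4)))² = (-93 - ⅑)² = (-838/9)² = 702244/81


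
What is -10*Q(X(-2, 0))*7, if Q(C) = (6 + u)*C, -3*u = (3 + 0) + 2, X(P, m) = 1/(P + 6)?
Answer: -455/6 ≈ -75.833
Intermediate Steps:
X(P, m) = 1/(6 + P)
u = -5/3 (u = -((3 + 0) + 2)/3 = -(3 + 2)/3 = -1/3*5 = -5/3 ≈ -1.6667)
Q(C) = 13*C/3 (Q(C) = (6 - 5/3)*C = 13*C/3)
-10*Q(X(-2, 0))*7 = -130/(3*(6 - 2))*7 = -130/(3*4)*7 = -10*13/12*7 = -65/6*7 = -455/6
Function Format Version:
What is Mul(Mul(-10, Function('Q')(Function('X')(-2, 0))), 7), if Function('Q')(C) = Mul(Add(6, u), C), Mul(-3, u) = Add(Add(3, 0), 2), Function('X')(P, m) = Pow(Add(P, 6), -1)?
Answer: Rational(-455, 6) ≈ -75.833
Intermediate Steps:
Function('X')(P, m) = Pow(Add(6, P), -1)
u = Rational(-5, 3) (u = Mul(Rational(-1, 3), Add(Add(3, 0), 2)) = Mul(Rational(-1, 3), Add(3, 2)) = Mul(Rational(-1, 3), 5) = Rational(-5, 3) ≈ -1.6667)
Function('Q')(C) = Mul(Rational(13, 3), C) (Function('Q')(C) = Mul(Add(6, Rational(-5, 3)), C) = Mul(Rational(13, 3), C))
Mul(Mul(-10, Function('Q')(Function('X')(-2, 0))), 7) = Mul(Mul(-10, Mul(Rational(13, 3), Pow(Add(6, -2), -1))), 7) = Mul(Mul(-10, Mul(Rational(13, 3), Pow(4, -1))), 7) = Mul(Mul(-10, Mul(Rational(13, 3), Rational(1, 4))), 7) = Mul(Mul(-10, Rational(13, 12)), 7) = Mul(Rational(-65, 6), 7) = Rational(-455, 6)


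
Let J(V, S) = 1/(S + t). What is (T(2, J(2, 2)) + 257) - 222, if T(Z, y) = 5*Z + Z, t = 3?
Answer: 47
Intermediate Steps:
J(V, S) = 1/(3 + S) (J(V, S) = 1/(S + 3) = 1/(3 + S))
T(Z, y) = 6*Z
(T(2, J(2, 2)) + 257) - 222 = (6*2 + 257) - 222 = (12 + 257) - 222 = 269 - 222 = 47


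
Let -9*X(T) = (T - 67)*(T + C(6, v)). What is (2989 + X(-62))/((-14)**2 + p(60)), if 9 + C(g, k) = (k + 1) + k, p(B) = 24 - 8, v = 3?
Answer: 6215/636 ≈ 9.7720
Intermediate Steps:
p(B) = 16
C(g, k) = -8 + 2*k (C(g, k) = -9 + ((k + 1) + k) = -9 + ((1 + k) + k) = -9 + (1 + 2*k) = -8 + 2*k)
X(T) = -(-67 + T)*(-2 + T)/9 (X(T) = -(T - 67)*(T + (-8 + 2*3))/9 = -(-67 + T)*(T + (-8 + 6))/9 = -(-67 + T)*(T - 2)/9 = -(-67 + T)*(-2 + T)/9)
(2989 + X(-62))/((-14)**2 + p(60)) = (2989 + (-134/9 - 1/9*(-62)**2 + (23/3)*(-62)))/((-14)**2 + 16) = (2989 + (-134/9 - 1/9*3844 - 1426/3))/(196 + 16) = (2989 + (-134/9 - 3844/9 - 1426/3))/212 = (2989 - 2752/3)*(1/212) = (6215/3)*(1/212) = 6215/636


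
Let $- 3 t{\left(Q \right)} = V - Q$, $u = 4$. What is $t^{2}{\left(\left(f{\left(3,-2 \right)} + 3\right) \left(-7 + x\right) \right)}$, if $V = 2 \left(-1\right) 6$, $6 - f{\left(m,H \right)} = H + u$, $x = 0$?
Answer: $\frac{1369}{9} \approx 152.11$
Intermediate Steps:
$f{\left(m,H \right)} = 2 - H$ ($f{\left(m,H \right)} = 6 - \left(H + 4\right) = 6 - \left(4 + H\right) = 2 - H$)
$V = -12$ ($V = \left(-2\right) 6 = -12$)
$t{\left(Q \right)} = 4 + \frac{Q}{3}$ ($t{\left(Q \right)} = - \frac{-12 - Q}{3} = 4 + \frac{Q}{3}$)
$t^{2}{\left(\left(f{\left(3,-2 \right)} + 3\right) \left(-7 + x\right) \right)} = \left(4 + \frac{\left(\left(2 - -2\right) + 3\right) \left(-7 + 0\right)}{3}\right)^{2} = \left(4 + \frac{\left(\left(2 + 2\right) + 3\right) \left(-7\right)}{3}\right)^{2} = \left(4 + \frac{\left(4 + 3\right) \left(-7\right)}{3}\right)^{2} = \left(4 + \frac{7 \left(-7\right)}{3}\right)^{2} = \left(4 + \frac{1}{3} \left(-49\right)\right)^{2} = \left(4 - \frac{49}{3}\right)^{2} = \left(- \frac{37}{3}\right)^{2} = \frac{1369}{9}$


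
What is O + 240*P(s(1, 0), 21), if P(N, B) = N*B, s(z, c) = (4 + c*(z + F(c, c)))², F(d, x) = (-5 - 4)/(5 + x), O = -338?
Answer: 80302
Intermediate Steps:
F(d, x) = -9/(5 + x)
s(z, c) = (4 + c*(z - 9/(5 + c)))²
P(N, B) = B*N
O + 240*P(s(1, 0), 21) = -338 + 240*(21*((-9*0 + (4 + 0*1)*(5 + 0))²/(5 + 0)²)) = -338 + 240*(21*((0 + (4 + 0)*5)²/5²)) = -338 + 240*(21*((0 + 4*5)²/25)) = -338 + 240*(21*((0 + 20)²/25)) = -338 + 240*(21*((1/25)*20²)) = -338 + 240*(21*((1/25)*400)) = -338 + 240*(21*16) = -338 + 240*336 = -338 + 80640 = 80302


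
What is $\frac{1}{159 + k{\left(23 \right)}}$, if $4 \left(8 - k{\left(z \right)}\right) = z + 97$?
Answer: $\frac{1}{137} \approx 0.0072993$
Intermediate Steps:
$k{\left(z \right)} = - \frac{65}{4} - \frac{z}{4}$ ($k{\left(z \right)} = 8 - \frac{z + 97}{4} = 8 - \frac{97 + z}{4} = 8 - \left(\frac{97}{4} + \frac{z}{4}\right) = - \frac{65}{4} - \frac{z}{4}$)
$\frac{1}{159 + k{\left(23 \right)}} = \frac{1}{159 - 22} = \frac{1}{137}$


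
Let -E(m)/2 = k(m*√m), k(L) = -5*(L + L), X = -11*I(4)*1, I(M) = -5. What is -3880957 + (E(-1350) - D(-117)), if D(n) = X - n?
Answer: -3881129 - 405000*I*√6 ≈ -3.8811e+6 - 9.9204e+5*I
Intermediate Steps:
X = 55 (X = -11*(-5)*1 = 55*1 = 55)
D(n) = 55 - n
k(L) = -10*L
E(m) = 20*m^(3/2) (E(m) = -(-20)*m*√m = -(-20)*m^(3/2) = 20*m^(3/2))
-3880957 + (E(-1350) - D(-117)) = -3880957 + (20*(-1350)^(3/2) - (55 - 1*(-117))) = -3880957 + (20*(-20250*I*√6) - (55 + 117)) = -3880957 + (-405000*I*√6 - 1*172) = -3880957 + (-405000*I*√6 - 172) = -3880957 + (-172 - 405000*I*√6) = -3881129 - 405000*I*√6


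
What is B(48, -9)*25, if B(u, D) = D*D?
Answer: 2025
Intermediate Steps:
B(u, D) = D²
B(48, -9)*25 = (-9)²*25 = 81*25 = 2025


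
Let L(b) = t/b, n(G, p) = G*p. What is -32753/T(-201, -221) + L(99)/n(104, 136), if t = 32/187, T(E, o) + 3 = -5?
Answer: 134004739873/32730984 ≈ 4094.1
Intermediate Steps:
T(E, o) = -8 (T(E, o) = -3 - 5 = -8)
t = 32/187 (t = 32*(1/187) = 32/187 ≈ 0.17112)
L(b) = 32/(187*b)
-32753/T(-201, -221) + L(99)/n(104, 136) = -32753/(-8) + ((32/187)/99)/((104*136)) = -32753*(-1/8) + ((32/187)*(1/99))/14144 = 32753/8 + (32/18513)*(1/14144) = 32753/8 + 1/8182746 = 134004739873/32730984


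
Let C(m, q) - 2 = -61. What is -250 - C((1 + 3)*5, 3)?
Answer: -191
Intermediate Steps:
C(m, q) = -59 (C(m, q) = 2 - 61 = -59)
-250 - C((1 + 3)*5, 3) = -250 - 1*(-59) = -250 + 59 = -191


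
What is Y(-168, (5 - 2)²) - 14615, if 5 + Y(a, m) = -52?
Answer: -14672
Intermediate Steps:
Y(a, m) = -57 (Y(a, m) = -5 - 52 = -57)
Y(-168, (5 - 2)²) - 14615 = -57 - 14615 = -14672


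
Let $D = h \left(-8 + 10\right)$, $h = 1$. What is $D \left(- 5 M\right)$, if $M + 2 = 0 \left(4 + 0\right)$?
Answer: $20$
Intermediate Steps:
$M = -2$ ($M = -2 + 0 \left(4 + 0\right) = -2 + 0 \cdot 4 = -2 + 0 = -2$)
$D = 2$ ($D = 1 \left(-8 + 10\right) = 1 \cdot 2 = 2$)
$D \left(- 5 M\right) = 2 \left(\left(-5\right) \left(-2\right)\right) = 2 \cdot 10 = 20$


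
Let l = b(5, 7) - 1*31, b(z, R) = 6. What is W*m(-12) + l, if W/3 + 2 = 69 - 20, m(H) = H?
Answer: -1717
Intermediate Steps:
W = 141 (W = -6 + 3*(69 - 20) = -6 + 3*49 = -6 + 147 = 141)
l = -25 (l = 6 - 1*31 = 6 - 31 = -25)
W*m(-12) + l = 141*(-12) - 25 = -1692 - 25 = -1717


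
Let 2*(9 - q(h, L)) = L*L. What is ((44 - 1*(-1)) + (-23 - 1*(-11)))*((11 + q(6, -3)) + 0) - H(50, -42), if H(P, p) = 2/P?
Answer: 25573/50 ≈ 511.46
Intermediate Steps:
q(h, L) = 9 - L²/2 (q(h, L) = 9 - L*L/2 = 9 - L²/2)
((44 - 1*(-1)) + (-23 - 1*(-11)))*((11 + q(6, -3)) + 0) - H(50, -42) = ((44 - 1*(-1)) + (-23 - 1*(-11)))*((11 + (9 - ½*(-3)²)) + 0) - 2/50 = ((44 + 1) + (-23 + 11))*((11 + (9 - ½*9)) + 0) - 2/50 = (45 - 12)*((11 + (9 - 9/2)) + 0) - 1*1/25 = 33*((11 + 9/2) + 0) - 1/25 = 33*(31/2 + 0) - 1/25 = 33*(31/2) - 1/25 = 1023/2 - 1/25 = 25573/50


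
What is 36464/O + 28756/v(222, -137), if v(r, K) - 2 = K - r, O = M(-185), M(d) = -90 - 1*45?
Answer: -804748/2295 ≈ -350.65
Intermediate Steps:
M(d) = -135 (M(d) = -90 - 45 = -135)
O = -135
v(r, K) = 2 + K - r (v(r, K) = 2 + (K - r) = 2 + K - r)
36464/O + 28756/v(222, -137) = 36464/(-135) + 28756/(2 - 137 - 1*222) = 36464*(-1/135) + 28756/(2 - 137 - 222) = -36464/135 + 28756/(-357) = -36464/135 + 28756*(-1/357) = -36464/135 - 4108/51 = -804748/2295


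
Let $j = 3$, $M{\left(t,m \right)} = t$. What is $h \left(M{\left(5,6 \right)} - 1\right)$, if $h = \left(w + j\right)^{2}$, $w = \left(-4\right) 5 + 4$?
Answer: $676$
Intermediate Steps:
$w = -16$ ($w = -20 + 4 = -16$)
$h = 169$ ($h = \left(-16 + 3\right)^{2} = \left(-13\right)^{2} = 169$)
$h \left(M{\left(5,6 \right)} - 1\right) = 169 \left(5 - 1\right) = 169 \cdot 4 = 676$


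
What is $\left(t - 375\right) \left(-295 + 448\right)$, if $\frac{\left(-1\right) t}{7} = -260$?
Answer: $221085$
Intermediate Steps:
$t = 1820$ ($t = \left(-7\right) \left(-260\right) = 1820$)
$\left(t - 375\right) \left(-295 + 448\right) = \left(1820 - 375\right) \left(-295 + 448\right) = 1445 \cdot 153 = 221085$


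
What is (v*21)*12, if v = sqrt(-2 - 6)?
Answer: 504*I*sqrt(2) ≈ 712.76*I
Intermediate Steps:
v = 2*I*sqrt(2) (v = sqrt(-8) = 2*I*sqrt(2) ≈ 2.8284*I)
(v*21)*12 = ((2*I*sqrt(2))*21)*12 = (42*I*sqrt(2))*12 = 504*I*sqrt(2)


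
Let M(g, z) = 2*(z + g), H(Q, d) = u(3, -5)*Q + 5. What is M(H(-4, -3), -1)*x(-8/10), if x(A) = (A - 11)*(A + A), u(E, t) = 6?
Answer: -3776/5 ≈ -755.20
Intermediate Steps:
H(Q, d) = 5 + 6*Q (H(Q, d) = 6*Q + 5 = 5 + 6*Q)
M(g, z) = 2*g + 2*z (M(g, z) = 2*(g + z) = 2*g + 2*z)
x(A) = 2*A*(-11 + A) (x(A) = (-11 + A)*(2*A) = 2*A*(-11 + A))
M(H(-4, -3), -1)*x(-8/10) = (2*(5 + 6*(-4)) + 2*(-1))*(2*(-8/10)*(-11 - 8/10)) = (2*(5 - 24) - 2)*(2*(-8*1/10)*(-11 - 8*1/10)) = (2*(-19) - 2)*(2*(-4/5)*(-11 - 4/5)) = (-38 - 2)*(2*(-4/5)*(-59/5)) = -40*472/25 = -3776/5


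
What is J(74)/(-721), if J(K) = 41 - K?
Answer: 33/721 ≈ 0.045770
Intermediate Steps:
J(74)/(-721) = (41 - 1*74)/(-721) = (41 - 74)*(-1/721) = -33*(-1/721) = 33/721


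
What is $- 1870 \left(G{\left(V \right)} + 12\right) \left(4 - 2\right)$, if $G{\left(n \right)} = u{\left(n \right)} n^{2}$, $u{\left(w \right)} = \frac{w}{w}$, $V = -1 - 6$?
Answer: $-228140$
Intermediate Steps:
$V = -7$ ($V = -1 - 6 = -7$)
$u{\left(w \right)} = 1$
$G{\left(n \right)} = n^{2}$ ($G{\left(n \right)} = 1 n^{2} = n^{2}$)
$- 1870 \left(G{\left(V \right)} + 12\right) \left(4 - 2\right) = - 1870 \left(\left(-7\right)^{2} + 12\right) \left(4 - 2\right) = - 1870 \left(49 + 12\right) 2 = - 1870 \cdot 61 \cdot 2 = \left(-1870\right) 122 = -228140$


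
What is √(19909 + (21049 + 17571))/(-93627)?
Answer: -√58529/93627 ≈ -0.0025840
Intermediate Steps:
√(19909 + (21049 + 17571))/(-93627) = √(19909 + 38620)*(-1/93627) = √58529*(-1/93627) = -√58529/93627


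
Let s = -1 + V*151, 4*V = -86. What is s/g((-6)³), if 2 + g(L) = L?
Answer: 6495/436 ≈ 14.897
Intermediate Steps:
V = -43/2 (V = (¼)*(-86) = -43/2 ≈ -21.500)
g(L) = -2 + L
s = -6495/2 (s = -1 - 43/2*151 = -1 - 6493/2 = -6495/2 ≈ -3247.5)
s/g((-6)³) = -6495/(2*(-2 + (-6)³)) = -6495/(2*(-2 - 216)) = -6495/2/(-218) = -6495/2*(-1/218) = 6495/436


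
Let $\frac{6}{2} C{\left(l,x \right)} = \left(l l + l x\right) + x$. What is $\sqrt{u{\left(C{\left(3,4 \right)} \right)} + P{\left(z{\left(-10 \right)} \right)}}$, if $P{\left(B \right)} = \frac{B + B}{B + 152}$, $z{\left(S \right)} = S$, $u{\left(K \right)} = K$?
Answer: $\frac{\sqrt{371685}}{213} \approx 2.8623$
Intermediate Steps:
$C{\left(l,x \right)} = \frac{x}{3} + \frac{l^{2}}{3} + \frac{l x}{3}$ ($C{\left(l,x \right)} = \frac{\left(l l + l x\right) + x}{3} = \frac{\left(l^{2} + l x\right) + x}{3} = \frac{x + l^{2} + l x}{3} = \frac{x}{3} + \frac{l^{2}}{3} + \frac{l x}{3}$)
$P{\left(B \right)} = \frac{2 B}{152 + B}$
$\sqrt{u{\left(C{\left(3,4 \right)} \right)} + P{\left(z{\left(-10 \right)} \right)}} = \sqrt{\left(\frac{1}{3} \cdot 4 + \frac{3^{2}}{3} + \frac{1}{3} \cdot 3 \cdot 4\right) + 2 \left(-10\right) \frac{1}{152 - 10}} = \sqrt{\left(\frac{4}{3} + \frac{1}{3} \cdot 9 + 4\right) + 2 \left(-10\right) \frac{1}{142}} = \sqrt{\left(\frac{4}{3} + 3 + 4\right) + 2 \left(-10\right) \frac{1}{142}} = \sqrt{\frac{25}{3} - \frac{10}{71}} = \sqrt{\frac{1745}{213}} = \frac{\sqrt{371685}}{213}$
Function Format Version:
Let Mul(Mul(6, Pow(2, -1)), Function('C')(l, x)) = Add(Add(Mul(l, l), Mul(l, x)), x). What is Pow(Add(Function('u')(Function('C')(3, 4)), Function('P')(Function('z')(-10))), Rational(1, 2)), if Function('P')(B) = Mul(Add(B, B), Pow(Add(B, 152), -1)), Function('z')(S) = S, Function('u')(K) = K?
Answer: Mul(Rational(1, 213), Pow(371685, Rational(1, 2))) ≈ 2.8623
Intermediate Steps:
Function('C')(l, x) = Add(Mul(Rational(1, 3), x), Mul(Rational(1, 3), Pow(l, 2)), Mul(Rational(1, 3), l, x)) (Function('C')(l, x) = Mul(Rational(1, 3), Add(Add(Mul(l, l), Mul(l, x)), x)) = Mul(Rational(1, 3), Add(Add(Pow(l, 2), Mul(l, x)), x)) = Mul(Rational(1, 3), Add(x, Pow(l, 2), Mul(l, x))) = Add(Mul(Rational(1, 3), x), Mul(Rational(1, 3), Pow(l, 2)), Mul(Rational(1, 3), l, x)))
Function('P')(B) = Mul(2, B, Pow(Add(152, B), -1)) (Function('P')(B) = Mul(Mul(2, B), Pow(Add(152, B), -1)) = Mul(2, B, Pow(Add(152, B), -1)))
Pow(Add(Function('u')(Function('C')(3, 4)), Function('P')(Function('z')(-10))), Rational(1, 2)) = Pow(Add(Add(Mul(Rational(1, 3), 4), Mul(Rational(1, 3), Pow(3, 2)), Mul(Rational(1, 3), 3, 4)), Mul(2, -10, Pow(Add(152, -10), -1))), Rational(1, 2)) = Pow(Add(Add(Rational(4, 3), Mul(Rational(1, 3), 9), 4), Mul(2, -10, Pow(142, -1))), Rational(1, 2)) = Pow(Add(Add(Rational(4, 3), 3, 4), Mul(2, -10, Rational(1, 142))), Rational(1, 2)) = Pow(Add(Rational(25, 3), Rational(-10, 71)), Rational(1, 2)) = Pow(Rational(1745, 213), Rational(1, 2)) = Mul(Rational(1, 213), Pow(371685, Rational(1, 2)))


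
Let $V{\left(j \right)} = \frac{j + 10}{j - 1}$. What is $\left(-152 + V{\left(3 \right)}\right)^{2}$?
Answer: $\frac{84681}{4} \approx 21170.0$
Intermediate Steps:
$V{\left(j \right)} = \frac{10 + j}{-1 + j}$
$\left(-152 + V{\left(3 \right)}\right)^{2} = \left(-152 + \frac{10 + 3}{-1 + 3}\right)^{2} = \left(-152 + \frac{1}{2} \cdot 13\right)^{2} = \left(-152 + \frac{13}{2}\right)^{2} = \left(- \frac{291}{2}\right)^{2} = \frac{84681}{4}$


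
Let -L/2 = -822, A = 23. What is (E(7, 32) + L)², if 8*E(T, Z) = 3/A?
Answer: 91505645001/33856 ≈ 2.7028e+6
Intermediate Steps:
E(T, Z) = 3/184 (E(T, Z) = (3/23)/8 = (3*(1/23))/8 = (⅛)*(3/23) = 3/184)
L = 1644 (L = -2*(-822) = 1644)
(E(7, 32) + L)² = (3/184 + 1644)² = (302499/184)² = 91505645001/33856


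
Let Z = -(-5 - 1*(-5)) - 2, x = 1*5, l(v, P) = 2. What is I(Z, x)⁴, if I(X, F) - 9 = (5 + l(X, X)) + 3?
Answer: 130321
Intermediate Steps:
x = 5
Z = -2 (Z = -(-5 + 5) - 2 = -1*0 - 2 = 0 - 2 = -2)
I(X, F) = 19 (I(X, F) = 9 + ((5 + 2) + 3) = 9 + (7 + 3) = 9 + 10 = 19)
I(Z, x)⁴ = 19⁴ = 130321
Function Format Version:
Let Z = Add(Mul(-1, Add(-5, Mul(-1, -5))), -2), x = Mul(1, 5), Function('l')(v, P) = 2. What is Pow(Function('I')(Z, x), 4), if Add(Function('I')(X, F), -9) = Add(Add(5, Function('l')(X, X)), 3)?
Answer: 130321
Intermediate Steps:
x = 5
Z = -2 (Z = Add(Mul(-1, Add(-5, 5)), -2) = Add(Mul(-1, 0), -2) = Add(0, -2) = -2)
Function('I')(X, F) = 19 (Function('I')(X, F) = Add(9, Add(Add(5, 2), 3)) = Add(9, Add(7, 3)) = Add(9, 10) = 19)
Pow(Function('I')(Z, x), 4) = Pow(19, 4) = 130321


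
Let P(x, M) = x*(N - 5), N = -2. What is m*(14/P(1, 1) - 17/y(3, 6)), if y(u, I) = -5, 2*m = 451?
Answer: 3157/10 ≈ 315.70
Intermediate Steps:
m = 451/2 (m = (½)*451 = 451/2 ≈ 225.50)
P(x, M) = -7*x (P(x, M) = x*(-2 - 5) = x*(-7) = -7*x)
m*(14/P(1, 1) - 17/y(3, 6)) = 451*(14/((-7*1)) - 17/(-5))/2 = 451*(14/(-7) - 17*(-⅕))/2 = 451*(14*(-⅐) + 17/5)/2 = 451*(-2 + 17/5)/2 = (451/2)*(7/5) = 3157/10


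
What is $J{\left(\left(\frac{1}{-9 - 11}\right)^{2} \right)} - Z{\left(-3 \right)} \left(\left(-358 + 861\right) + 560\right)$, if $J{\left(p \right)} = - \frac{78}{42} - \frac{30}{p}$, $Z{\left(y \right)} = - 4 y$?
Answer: $- \frac{173305}{7} \approx -24758.0$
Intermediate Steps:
$J{\left(p \right)} = - \frac{13}{7} - \frac{30}{p}$ ($J{\left(p \right)} = \left(-78\right) \frac{1}{42} - \frac{30}{p} = - \frac{13}{7} - \frac{30}{p}$)
$J{\left(\left(\frac{1}{-9 - 11}\right)^{2} \right)} - Z{\left(-3 \right)} \left(\left(-358 + 861\right) + 560\right) = \left(- \frac{13}{7} - \frac{30}{\left(\frac{1}{-9 - 11}\right)^{2}}\right) - \left(-4\right) \left(-3\right) \left(\left(-358 + 861\right) + 560\right) = \left(- \frac{13}{7} - \frac{30}{\left(\frac{1}{-20}\right)^{2}}\right) - 12 \left(503 + 560\right) = \left(- \frac{13}{7} - \frac{30}{\left(- \frac{1}{20}\right)^{2}}\right) - 12 \cdot 1063 = \left(- \frac{13}{7} - 30 \frac{1}{\frac{1}{400}}\right) - 12756 = \left(- \frac{13}{7} - 12000\right) - 12756 = - \frac{84013}{7} - 12756 = - \frac{173305}{7}$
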